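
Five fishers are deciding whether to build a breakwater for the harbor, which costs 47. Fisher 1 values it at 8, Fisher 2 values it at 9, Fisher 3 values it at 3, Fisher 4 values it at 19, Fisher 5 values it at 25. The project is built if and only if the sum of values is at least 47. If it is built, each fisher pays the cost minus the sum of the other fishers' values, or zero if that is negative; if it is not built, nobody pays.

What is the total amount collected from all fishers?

Total value 64 ≥ cost 47, so it is built.
Fisher 1: others sum to 56; max(0, 47 - 56) = 0.
Fisher 2: others sum to 55; max(0, 47 - 55) = 0.
Fisher 3: others sum to 61; max(0, 47 - 61) = 0.
Fisher 4: others sum to 45; max(0, 47 - 45) = 2.
Fisher 5: others sum to 39; max(0, 47 - 39) = 8.
Total collected = 0 + 0 + 0 + 2 + 8 = 10.

10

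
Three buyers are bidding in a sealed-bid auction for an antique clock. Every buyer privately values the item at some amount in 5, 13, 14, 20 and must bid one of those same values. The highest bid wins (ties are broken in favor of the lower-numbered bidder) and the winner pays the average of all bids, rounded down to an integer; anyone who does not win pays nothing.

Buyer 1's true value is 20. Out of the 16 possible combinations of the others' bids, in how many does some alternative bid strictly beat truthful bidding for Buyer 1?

9

Others bid (5, 5): truth gives 10; bid 5 gives 15 > 10. Violating.
Others bid (5, 13): truth gives 8; bid 13 gives 10 > 8. Violating.
Others bid (5, 14): truth gives 7; bid 14 gives 9 > 7. Violating.
Others bid (13, 5): truth gives 8; bid 13 gives 10 > 8. Violating.
Others bid (5, 20): truth gives 5; no alternative beats it.
Others bid (13, 20): truth gives 3; no alternative beats it.
(Checking all 16 profiles: 9 have a profitable deviation, 7 do not.)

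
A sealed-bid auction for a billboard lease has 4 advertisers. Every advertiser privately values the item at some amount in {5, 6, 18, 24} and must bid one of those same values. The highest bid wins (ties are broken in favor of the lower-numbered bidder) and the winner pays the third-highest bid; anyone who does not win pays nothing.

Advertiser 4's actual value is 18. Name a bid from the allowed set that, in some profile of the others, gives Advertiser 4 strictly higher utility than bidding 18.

24

Suppose Advertiser 1 bids 5, Advertiser 2 bids 5 and Advertiser 3 bids 18.
Bid 18: loses, pays 0, utility 0.
Bid 24: wins, pays 5, utility 18 - 5 = 13.
So bidding 24 beats truth here (13 > 0).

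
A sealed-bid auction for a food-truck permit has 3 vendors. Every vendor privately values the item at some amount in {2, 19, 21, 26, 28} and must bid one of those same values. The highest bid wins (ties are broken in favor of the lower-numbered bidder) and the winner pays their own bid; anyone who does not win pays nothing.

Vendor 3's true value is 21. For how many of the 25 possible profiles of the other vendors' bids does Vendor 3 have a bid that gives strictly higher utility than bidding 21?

Others bid (2, 2): truth gives 0; bid 19 gives 2 > 0. Violating.
Others bid (2, 19): truth gives 0; no alternative beats it.
Others bid (2, 21): truth gives 0; no alternative beats it.
(Checking all 25 profiles: 1 has a profitable deviation, 24 do not.)

1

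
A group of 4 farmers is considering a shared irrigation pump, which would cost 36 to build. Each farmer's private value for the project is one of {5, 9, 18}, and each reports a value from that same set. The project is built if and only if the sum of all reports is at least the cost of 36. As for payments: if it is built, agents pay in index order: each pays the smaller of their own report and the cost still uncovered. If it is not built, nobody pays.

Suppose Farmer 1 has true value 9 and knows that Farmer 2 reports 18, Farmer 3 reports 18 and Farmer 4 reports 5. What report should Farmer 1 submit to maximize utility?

Report 5: project built, pays 5, utility 9 - 5 = 4.
Report 9: project built, pays 9, utility 9 - 9 = 0.
Report 18: project built, pays 18, utility 9 - 18 = -9.
The best choice is 5 with utility 4.

5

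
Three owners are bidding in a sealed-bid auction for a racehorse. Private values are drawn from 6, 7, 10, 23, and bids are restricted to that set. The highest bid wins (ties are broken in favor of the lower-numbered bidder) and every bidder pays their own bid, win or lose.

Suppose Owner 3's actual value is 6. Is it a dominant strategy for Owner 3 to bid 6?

No

Consider the case where Owner 1 bids 6 and Owner 2 bids 6.
Truthful bid 6: loses but pays 6, utility -6.
Bid 7 instead: wins, pays 7, utility 6 - 7 = -1.
Since -1 > -6, bidding 7 is strictly better here, so truthful bidding is not dominant.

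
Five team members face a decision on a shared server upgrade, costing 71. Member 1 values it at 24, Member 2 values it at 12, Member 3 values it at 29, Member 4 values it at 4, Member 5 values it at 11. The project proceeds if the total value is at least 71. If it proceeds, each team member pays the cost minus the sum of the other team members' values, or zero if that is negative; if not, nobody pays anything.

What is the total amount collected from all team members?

Total value 80 ≥ cost 71, so it is built.
Member 1: others sum to 56; max(0, 71 - 56) = 15.
Member 2: others sum to 68; max(0, 71 - 68) = 3.
Member 3: others sum to 51; max(0, 71 - 51) = 20.
Member 4: others sum to 76; max(0, 71 - 76) = 0.
Member 5: others sum to 69; max(0, 71 - 69) = 2.
Total collected = 15 + 3 + 20 + 0 + 2 = 40.

40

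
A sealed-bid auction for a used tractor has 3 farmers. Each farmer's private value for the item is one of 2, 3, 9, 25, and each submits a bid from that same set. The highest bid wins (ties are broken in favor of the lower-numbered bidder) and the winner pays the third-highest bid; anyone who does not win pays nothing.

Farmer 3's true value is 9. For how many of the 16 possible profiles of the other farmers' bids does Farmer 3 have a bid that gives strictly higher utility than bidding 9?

Others bid (2, 9): truth gives 0; bid 25 gives 7 > 0. Violating.
Others bid (3, 9): truth gives 0; bid 25 gives 6 > 0. Violating.
Others bid (9, 2): truth gives 0; bid 25 gives 7 > 0. Violating.
Others bid (9, 3): truth gives 0; bid 25 gives 6 > 0. Violating.
Others bid (2, 2): truth gives 7; no alternative beats it.
Others bid (2, 3): truth gives 7; no alternative beats it.
(Checking all 16 profiles: 4 have a profitable deviation, 12 do not.)

4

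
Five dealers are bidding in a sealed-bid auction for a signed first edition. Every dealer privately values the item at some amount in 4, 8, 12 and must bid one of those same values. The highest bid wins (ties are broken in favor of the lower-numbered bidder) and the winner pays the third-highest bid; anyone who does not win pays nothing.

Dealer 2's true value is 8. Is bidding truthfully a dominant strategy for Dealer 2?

No

Consider the case where Dealer 1 bids 4, Dealer 3 bids 4, Dealer 4 bids 4 and Dealer 5 bids 12.
Truthful bid 8: loses, pays 0, utility 0.
Bid 12 instead: wins, pays 4, utility 8 - 4 = 4.
Since 4 > 0, bidding 12 is strictly better here, so truthful bidding is not dominant.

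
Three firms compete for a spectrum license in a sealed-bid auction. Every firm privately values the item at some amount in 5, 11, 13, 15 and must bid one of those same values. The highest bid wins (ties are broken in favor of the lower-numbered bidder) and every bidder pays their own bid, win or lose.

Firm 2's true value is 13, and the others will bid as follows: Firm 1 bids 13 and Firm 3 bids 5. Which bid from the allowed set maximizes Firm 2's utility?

Bid 5: loses but pays 5, utility -5.
Bid 11: loses but pays 11, utility -11.
Bid 13: loses but pays 13, utility -13.
Bid 15: wins, pays 15, utility 13 - 15 = -2.
The best choice is 15 with utility -2.

15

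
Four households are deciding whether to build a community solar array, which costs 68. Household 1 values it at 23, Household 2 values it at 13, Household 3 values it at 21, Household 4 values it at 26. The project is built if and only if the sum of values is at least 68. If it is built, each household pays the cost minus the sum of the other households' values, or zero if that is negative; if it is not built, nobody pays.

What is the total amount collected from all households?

25

Total value 83 ≥ cost 68, so it is built.
Household 1: others sum to 60; max(0, 68 - 60) = 8.
Household 2: others sum to 70; max(0, 68 - 70) = 0.
Household 3: others sum to 62; max(0, 68 - 62) = 6.
Household 4: others sum to 57; max(0, 68 - 57) = 11.
Total collected = 8 + 0 + 6 + 11 = 25.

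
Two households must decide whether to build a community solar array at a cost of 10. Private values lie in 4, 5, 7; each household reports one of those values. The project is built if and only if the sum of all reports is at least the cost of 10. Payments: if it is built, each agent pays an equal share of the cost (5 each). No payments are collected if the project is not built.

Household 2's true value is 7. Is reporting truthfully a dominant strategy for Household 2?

Check each profile of the others' reports and compare truth against every alternative report.
Others report (4): truth gives 2, best alternative gives 0.
Others report (5): truth gives 2, best alternative gives 2.
Others report (7): truth gives 2, best alternative gives 2.
In every case the truthful report is at least as good as any alternative, so it is a dominant strategy.

Yes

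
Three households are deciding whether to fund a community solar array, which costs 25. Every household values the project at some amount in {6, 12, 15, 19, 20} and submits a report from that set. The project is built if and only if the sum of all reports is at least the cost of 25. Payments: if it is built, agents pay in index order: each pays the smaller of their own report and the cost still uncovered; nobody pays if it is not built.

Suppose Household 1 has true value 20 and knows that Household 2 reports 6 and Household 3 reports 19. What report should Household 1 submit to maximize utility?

6

Report 6: project built, pays 6, utility 20 - 6 = 14.
Report 12: project built, pays 12, utility 20 - 12 = 8.
Report 15: project built, pays 15, utility 20 - 15 = 5.
Report 19: project built, pays 19, utility 20 - 19 = 1.
Report 20: project built, pays 20, utility 20 - 20 = 0.
The best choice is 6 with utility 14.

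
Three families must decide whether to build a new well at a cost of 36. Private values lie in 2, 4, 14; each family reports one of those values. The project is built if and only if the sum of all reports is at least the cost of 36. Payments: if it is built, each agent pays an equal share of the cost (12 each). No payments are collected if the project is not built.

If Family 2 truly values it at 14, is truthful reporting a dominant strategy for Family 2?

Check each profile of the others' reports and compare truth against every alternative report.
Others report (14, 14): truth gives 2, best alternative gives 0.
Others report (2, 2): truth gives 0, best alternative gives 0.
Others report (2, 4): truth gives 0, best alternative gives 0.
Others report (2, 14): truth gives 0, best alternative gives 0.
Others report (4, 2): truth gives 0, best alternative gives 0.
Others report (4, 4): truth gives 0, best alternative gives 0.
(Remaining 3 profiles checked similarly; truth is weakly best in each.)
In every case the truthful report is at least as good as any alternative, so it is a dominant strategy.

Yes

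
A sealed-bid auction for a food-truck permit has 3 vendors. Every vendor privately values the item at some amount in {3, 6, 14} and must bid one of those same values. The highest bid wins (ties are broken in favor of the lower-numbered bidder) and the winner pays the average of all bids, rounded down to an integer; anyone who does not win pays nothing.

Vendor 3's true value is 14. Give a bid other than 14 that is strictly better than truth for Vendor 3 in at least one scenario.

6

Suppose Vendor 1 bids 3 and Vendor 2 bids 3.
Bid 14: wins, pays 6, utility 14 - 6 = 8.
Bid 6: wins, pays 4, utility 14 - 4 = 10.
So bidding 6 beats truth here (10 > 8).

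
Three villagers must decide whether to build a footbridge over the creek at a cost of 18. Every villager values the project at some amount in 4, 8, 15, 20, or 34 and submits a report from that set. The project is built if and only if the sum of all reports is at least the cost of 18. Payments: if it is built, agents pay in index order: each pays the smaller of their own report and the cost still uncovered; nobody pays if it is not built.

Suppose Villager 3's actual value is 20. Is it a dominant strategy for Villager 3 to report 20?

Check each profile of the others' reports and compare truth against every alternative report.
Others report (4, 15): truth gives 20, best alternative gives 20.
Others report (4, 20): truth gives 20, best alternative gives 20.
Others report (4, 34): truth gives 20, best alternative gives 20.
Others report (8, 15): truth gives 20, best alternative gives 20.
Others report (8, 20): truth gives 20, best alternative gives 20.
Others report (8, 34): truth gives 20, best alternative gives 20.
(Remaining 19 profiles checked similarly; truth is weakly best in each.)
In every case the truthful report is at least as good as any alternative, so it is a dominant strategy.

Yes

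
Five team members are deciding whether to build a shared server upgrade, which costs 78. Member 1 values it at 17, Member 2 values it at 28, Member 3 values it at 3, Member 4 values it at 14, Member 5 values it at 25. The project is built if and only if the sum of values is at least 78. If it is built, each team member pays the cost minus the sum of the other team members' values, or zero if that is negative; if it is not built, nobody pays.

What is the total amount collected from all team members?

Total value 87 ≥ cost 78, so it is built.
Member 1: others sum to 70; max(0, 78 - 70) = 8.
Member 2: others sum to 59; max(0, 78 - 59) = 19.
Member 3: others sum to 84; max(0, 78 - 84) = 0.
Member 4: others sum to 73; max(0, 78 - 73) = 5.
Member 5: others sum to 62; max(0, 78 - 62) = 16.
Total collected = 8 + 19 + 0 + 5 + 16 = 48.

48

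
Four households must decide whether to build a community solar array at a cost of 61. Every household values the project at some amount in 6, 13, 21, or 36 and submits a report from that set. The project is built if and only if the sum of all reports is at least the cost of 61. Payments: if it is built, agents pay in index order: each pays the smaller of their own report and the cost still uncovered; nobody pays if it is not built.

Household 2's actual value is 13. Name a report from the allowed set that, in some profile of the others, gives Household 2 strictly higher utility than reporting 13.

Suppose Household 1 reports 6, Household 3 reports 13 and Household 4 reports 36.
Report 13: project built, pays 13, utility 13 - 13 = 0.
Report 6: project built, pays 6, utility 13 - 6 = 7.
So reporting 6 beats truth here (7 > 0).

6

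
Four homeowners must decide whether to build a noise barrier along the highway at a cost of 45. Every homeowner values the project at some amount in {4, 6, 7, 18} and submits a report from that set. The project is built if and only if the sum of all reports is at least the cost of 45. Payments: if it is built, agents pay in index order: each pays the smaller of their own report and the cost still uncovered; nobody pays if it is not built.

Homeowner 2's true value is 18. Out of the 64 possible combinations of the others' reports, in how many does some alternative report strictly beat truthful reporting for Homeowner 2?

10

Others report (4, 18, 18): truth gives 0; report 6 gives 12 > 0. Violating.
Others report (6, 18, 18): truth gives 0; report 4 gives 14 > 0. Violating.
Others report (7, 18, 18): truth gives 0; report 4 gives 14 > 0. Violating.
Others report (18, 4, 18): truth gives 0; report 6 gives 12 > 0. Violating.
Others report (4, 4, 4): truth gives 0; no alternative beats it.
Others report (4, 4, 6): truth gives 0; no alternative beats it.
(Checking all 64 profiles: 10 have a profitable deviation, 54 do not.)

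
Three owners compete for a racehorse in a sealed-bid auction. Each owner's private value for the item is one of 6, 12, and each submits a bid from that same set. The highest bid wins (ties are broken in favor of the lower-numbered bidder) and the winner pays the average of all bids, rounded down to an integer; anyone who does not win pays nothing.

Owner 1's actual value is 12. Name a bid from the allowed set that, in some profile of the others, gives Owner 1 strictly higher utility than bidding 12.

Suppose Owner 2 bids 6 and Owner 3 bids 6.
Bid 12: wins, pays 8, utility 12 - 8 = 4.
Bid 6: wins, pays 6, utility 12 - 6 = 6.
So bidding 6 beats truth here (6 > 4).

6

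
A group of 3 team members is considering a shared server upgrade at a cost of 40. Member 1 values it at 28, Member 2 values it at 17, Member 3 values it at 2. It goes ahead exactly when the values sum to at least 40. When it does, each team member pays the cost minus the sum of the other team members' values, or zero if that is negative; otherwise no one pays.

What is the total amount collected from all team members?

31

Total value 47 ≥ cost 40, so it is built.
Member 1: others sum to 19; max(0, 40 - 19) = 21.
Member 2: others sum to 30; max(0, 40 - 30) = 10.
Member 3: others sum to 45; max(0, 40 - 45) = 0.
Total collected = 21 + 10 + 0 = 31.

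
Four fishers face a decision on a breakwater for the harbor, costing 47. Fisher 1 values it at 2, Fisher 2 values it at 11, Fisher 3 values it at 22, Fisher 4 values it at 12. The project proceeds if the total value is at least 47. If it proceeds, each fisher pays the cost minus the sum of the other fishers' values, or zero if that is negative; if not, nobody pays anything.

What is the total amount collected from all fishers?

47

Total value 47 ≥ cost 47, so it is built.
Fisher 1: others sum to 45; max(0, 47 - 45) = 2.
Fisher 2: others sum to 36; max(0, 47 - 36) = 11.
Fisher 3: others sum to 25; max(0, 47 - 25) = 22.
Fisher 4: others sum to 35; max(0, 47 - 35) = 12.
Total collected = 2 + 11 + 22 + 12 = 47.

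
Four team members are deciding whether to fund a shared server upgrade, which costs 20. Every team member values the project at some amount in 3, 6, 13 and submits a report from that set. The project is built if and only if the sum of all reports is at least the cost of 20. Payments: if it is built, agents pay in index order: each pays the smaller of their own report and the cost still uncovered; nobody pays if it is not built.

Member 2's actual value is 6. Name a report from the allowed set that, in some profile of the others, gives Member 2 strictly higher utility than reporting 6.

3

Suppose Member 1 reports 3, Member 3 reports 3 and Member 4 reports 13.
Report 6: project built, pays 6, utility 6 - 6 = 0.
Report 3: project built, pays 3, utility 6 - 3 = 3.
So reporting 3 beats truth here (3 > 0).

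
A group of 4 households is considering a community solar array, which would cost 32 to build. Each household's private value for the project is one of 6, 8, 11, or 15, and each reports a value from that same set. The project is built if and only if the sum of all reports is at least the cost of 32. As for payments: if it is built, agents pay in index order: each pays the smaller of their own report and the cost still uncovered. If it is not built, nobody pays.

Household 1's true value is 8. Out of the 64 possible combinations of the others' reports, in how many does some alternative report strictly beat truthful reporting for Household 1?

Others report (6, 6, 15): truth gives 0; report 6 gives 2 > 0. Violating.
Others report (6, 8, 15): truth gives 0; report 6 gives 2 > 0. Violating.
Others report (6, 11, 11): truth gives 0; report 6 gives 2 > 0. Violating.
Others report (6, 11, 15): truth gives 0; report 6 gives 2 > 0. Violating.
Others report (6, 6, 6): truth gives 0; no alternative beats it.
Others report (6, 6, 8): truth gives 0; no alternative beats it.
(Checking all 64 profiles: 47 have a profitable deviation, 17 do not.)

47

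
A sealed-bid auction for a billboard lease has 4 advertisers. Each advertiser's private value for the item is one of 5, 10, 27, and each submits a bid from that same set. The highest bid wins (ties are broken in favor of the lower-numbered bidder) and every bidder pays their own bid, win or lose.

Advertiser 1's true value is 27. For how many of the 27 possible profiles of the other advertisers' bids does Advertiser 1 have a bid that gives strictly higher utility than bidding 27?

Others bid (5, 5, 5): truth gives 0; bid 5 gives 22 > 0. Violating.
Others bid (5, 5, 10): truth gives 0; bid 10 gives 17 > 0. Violating.
Others bid (5, 10, 5): truth gives 0; bid 10 gives 17 > 0. Violating.
Others bid (5, 10, 10): truth gives 0; bid 10 gives 17 > 0. Violating.
Others bid (5, 5, 27): truth gives 0; no alternative beats it.
Others bid (5, 10, 27): truth gives 0; no alternative beats it.
(Checking all 27 profiles: 8 have a profitable deviation, 19 do not.)

8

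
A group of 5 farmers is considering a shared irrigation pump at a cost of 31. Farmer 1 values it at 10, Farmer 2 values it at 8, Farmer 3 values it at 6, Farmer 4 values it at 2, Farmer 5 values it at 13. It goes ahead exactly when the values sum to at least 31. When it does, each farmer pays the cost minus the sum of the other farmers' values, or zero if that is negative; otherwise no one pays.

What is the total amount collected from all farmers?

7

Total value 39 ≥ cost 31, so it is built.
Farmer 1: others sum to 29; max(0, 31 - 29) = 2.
Farmer 2: others sum to 31; max(0, 31 - 31) = 0.
Farmer 3: others sum to 33; max(0, 31 - 33) = 0.
Farmer 4: others sum to 37; max(0, 31 - 37) = 0.
Farmer 5: others sum to 26; max(0, 31 - 26) = 5.
Total collected = 2 + 0 + 0 + 0 + 5 = 7.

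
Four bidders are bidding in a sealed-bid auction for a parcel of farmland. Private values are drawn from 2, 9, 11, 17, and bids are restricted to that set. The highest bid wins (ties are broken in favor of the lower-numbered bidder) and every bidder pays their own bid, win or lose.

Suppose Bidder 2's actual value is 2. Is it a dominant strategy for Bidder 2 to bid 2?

Yes

Check each profile of the others' bids and compare truth against every alternative bid.
Others bid (2, 2, 11): truth gives -2, best alternative gives -9.
Others bid (2, 2, 17): truth gives -2, best alternative gives -9.
Others bid (2, 9, 11): truth gives -2, best alternative gives -9.
Others bid (2, 9, 17): truth gives -2, best alternative gives -9.
Others bid (2, 11, 2): truth gives -2, best alternative gives -9.
Others bid (2, 11, 9): truth gives -2, best alternative gives -9.
(Remaining 58 profiles checked similarly; truth is weakly best in each.)
In every case the truthful bid is at least as good as any alternative, so it is a dominant strategy.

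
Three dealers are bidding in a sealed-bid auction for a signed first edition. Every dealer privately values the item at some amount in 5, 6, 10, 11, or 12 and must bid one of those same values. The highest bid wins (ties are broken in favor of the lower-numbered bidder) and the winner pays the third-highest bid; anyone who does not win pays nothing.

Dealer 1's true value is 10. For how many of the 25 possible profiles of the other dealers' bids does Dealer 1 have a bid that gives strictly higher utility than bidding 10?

Others bid (5, 11): truth gives 0; bid 11 gives 5 > 0. Violating.
Others bid (5, 12): truth gives 0; bid 12 gives 5 > 0. Violating.
Others bid (6, 11): truth gives 0; bid 11 gives 4 > 0. Violating.
Others bid (6, 12): truth gives 0; bid 12 gives 4 > 0. Violating.
Others bid (5, 5): truth gives 5; no alternative beats it.
Others bid (5, 6): truth gives 5; no alternative beats it.
(Checking all 25 profiles: 8 have a profitable deviation, 17 do not.)

8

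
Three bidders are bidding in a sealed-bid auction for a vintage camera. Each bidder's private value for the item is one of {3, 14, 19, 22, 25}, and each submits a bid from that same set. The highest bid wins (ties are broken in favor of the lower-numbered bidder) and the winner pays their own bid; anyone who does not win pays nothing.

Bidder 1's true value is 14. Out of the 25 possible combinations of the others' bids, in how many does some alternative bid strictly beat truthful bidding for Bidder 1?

Others bid (3, 3): truth gives 0; bid 3 gives 11 > 0. Violating.
Others bid (3, 14): truth gives 0; no alternative beats it.
Others bid (3, 19): truth gives 0; no alternative beats it.
(Checking all 25 profiles: 1 has a profitable deviation, 24 do not.)

1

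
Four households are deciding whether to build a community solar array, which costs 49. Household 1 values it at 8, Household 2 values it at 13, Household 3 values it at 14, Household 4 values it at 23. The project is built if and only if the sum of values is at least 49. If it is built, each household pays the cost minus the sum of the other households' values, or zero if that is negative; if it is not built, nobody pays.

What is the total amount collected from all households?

Total value 58 ≥ cost 49, so it is built.
Household 1: others sum to 50; max(0, 49 - 50) = 0.
Household 2: others sum to 45; max(0, 49 - 45) = 4.
Household 3: others sum to 44; max(0, 49 - 44) = 5.
Household 4: others sum to 35; max(0, 49 - 35) = 14.
Total collected = 0 + 4 + 5 + 14 = 23.

23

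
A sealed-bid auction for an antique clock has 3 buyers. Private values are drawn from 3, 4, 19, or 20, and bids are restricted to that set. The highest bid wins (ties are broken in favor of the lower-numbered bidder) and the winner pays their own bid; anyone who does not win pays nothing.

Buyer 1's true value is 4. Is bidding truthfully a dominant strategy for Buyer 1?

Consider the case where Buyer 2 bids 3 and Buyer 3 bids 3.
Truthful bid 4: wins, pays 4, utility 4 - 4 = 0.
Bid 3 instead: wins, pays 3, utility 4 - 3 = 1.
Since 1 > 0, bidding 3 is strictly better here, so truthful bidding is not dominant.

No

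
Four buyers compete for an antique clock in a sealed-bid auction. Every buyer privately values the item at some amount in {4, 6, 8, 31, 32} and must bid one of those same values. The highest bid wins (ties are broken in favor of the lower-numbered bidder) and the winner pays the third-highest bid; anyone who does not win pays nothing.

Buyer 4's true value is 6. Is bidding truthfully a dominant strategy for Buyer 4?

Consider the case where Buyer 1 bids 4, Buyer 2 bids 4 and Buyer 3 bids 6.
Truthful bid 6: loses, pays 0, utility 0.
Bid 8 instead: wins, pays 4, utility 6 - 4 = 2.
Since 2 > 0, bidding 8 is strictly better here, so truthful bidding is not dominant.

No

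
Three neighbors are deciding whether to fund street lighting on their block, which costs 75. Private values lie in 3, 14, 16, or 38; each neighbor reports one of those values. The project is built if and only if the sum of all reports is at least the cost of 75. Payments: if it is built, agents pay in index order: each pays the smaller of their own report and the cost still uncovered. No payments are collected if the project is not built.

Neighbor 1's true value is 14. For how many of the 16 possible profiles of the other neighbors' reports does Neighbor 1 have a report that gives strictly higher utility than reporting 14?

Others report (38, 38): truth gives 0; report 3 gives 11 > 0. Violating.
Others report (3, 3): truth gives 0; no alternative beats it.
Others report (3, 14): truth gives 0; no alternative beats it.
(Checking all 16 profiles: 1 has a profitable deviation, 15 do not.)

1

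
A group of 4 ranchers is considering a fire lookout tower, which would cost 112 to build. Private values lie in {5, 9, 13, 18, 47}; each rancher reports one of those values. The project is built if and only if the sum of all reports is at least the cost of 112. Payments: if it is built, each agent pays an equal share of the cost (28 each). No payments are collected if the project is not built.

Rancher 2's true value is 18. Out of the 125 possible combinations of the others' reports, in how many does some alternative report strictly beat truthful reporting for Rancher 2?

Others report (5, 47, 47): truth gives -10; report 5 gives 0 > -10. Violating.
Others report (9, 47, 47): truth gives -10; report 5 gives 0 > -10. Violating.
Others report (47, 5, 47): truth gives -10; report 5 gives 0 > -10. Violating.
Others report (47, 9, 47): truth gives -10; report 5 gives 0 > -10. Violating.
Others report (5, 5, 5): truth gives 0; no alternative beats it.
Others report (5, 5, 9): truth gives 0; no alternative beats it.
(Checking all 125 profiles: 6 have a profitable deviation, 119 do not.)

6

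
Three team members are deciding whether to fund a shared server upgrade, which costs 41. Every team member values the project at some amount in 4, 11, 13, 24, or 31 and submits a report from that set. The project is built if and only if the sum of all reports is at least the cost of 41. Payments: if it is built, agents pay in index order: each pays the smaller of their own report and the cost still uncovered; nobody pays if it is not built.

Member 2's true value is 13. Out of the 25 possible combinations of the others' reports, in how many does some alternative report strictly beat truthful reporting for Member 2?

13

Others report (4, 31): truth gives 0; report 11 gives 2 > 0. Violating.
Others report (11, 24): truth gives 0; report 11 gives 2 > 0. Violating.
Others report (11, 31): truth gives 0; report 4 gives 9 > 0. Violating.
Others report (13, 24): truth gives 0; report 4 gives 9 > 0. Violating.
Others report (4, 4): truth gives 0; no alternative beats it.
Others report (4, 11): truth gives 0; no alternative beats it.
(Checking all 25 profiles: 13 have a profitable deviation, 12 do not.)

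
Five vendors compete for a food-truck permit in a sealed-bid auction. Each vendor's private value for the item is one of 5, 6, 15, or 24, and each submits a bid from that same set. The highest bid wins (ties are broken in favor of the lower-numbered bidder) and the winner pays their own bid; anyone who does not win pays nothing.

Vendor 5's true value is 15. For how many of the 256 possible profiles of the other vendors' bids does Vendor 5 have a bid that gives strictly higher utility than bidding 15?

1

Others bid (5, 5, 5, 5): truth gives 0; bid 6 gives 9 > 0. Violating.
Others bid (5, 5, 5, 6): truth gives 0; no alternative beats it.
Others bid (5, 5, 5, 15): truth gives 0; no alternative beats it.
(Checking all 256 profiles: 1 has a profitable deviation, 255 do not.)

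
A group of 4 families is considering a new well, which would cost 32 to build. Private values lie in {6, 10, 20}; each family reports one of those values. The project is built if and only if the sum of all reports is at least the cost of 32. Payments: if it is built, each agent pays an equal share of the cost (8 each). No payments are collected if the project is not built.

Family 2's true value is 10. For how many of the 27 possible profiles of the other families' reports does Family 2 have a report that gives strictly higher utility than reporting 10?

Others report (6, 6, 6): truth gives 0; report 20 gives 2 > 0. Violating.
Others report (6, 6, 10): truth gives 2; no alternative beats it.
Others report (6, 6, 20): truth gives 2; no alternative beats it.
(Checking all 27 profiles: 1 has a profitable deviation, 26 do not.)

1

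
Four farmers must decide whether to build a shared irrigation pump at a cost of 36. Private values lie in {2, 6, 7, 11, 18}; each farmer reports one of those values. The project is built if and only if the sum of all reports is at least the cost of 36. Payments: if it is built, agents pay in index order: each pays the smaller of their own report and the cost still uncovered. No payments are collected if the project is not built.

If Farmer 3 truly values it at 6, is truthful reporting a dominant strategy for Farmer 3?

No

Consider the case where Farmer 1 reports 2, Farmer 2 reports 18 and Farmer 4 reports 18.
Truthful report 6: project built, pays 6, utility 6 - 6 = 0.
Report 2 instead: project built, pays 2, utility 6 - 2 = 4.
Since 4 > 0, reporting 2 is strictly better here, so truthful reporting is not dominant.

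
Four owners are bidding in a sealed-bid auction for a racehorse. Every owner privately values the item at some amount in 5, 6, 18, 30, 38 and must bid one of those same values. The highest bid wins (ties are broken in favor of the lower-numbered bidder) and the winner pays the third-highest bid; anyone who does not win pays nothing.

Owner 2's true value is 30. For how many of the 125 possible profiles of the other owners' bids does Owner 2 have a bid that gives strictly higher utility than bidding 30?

Others bid (5, 5, 38): truth gives 0; bid 38 gives 25 > 0. Violating.
Others bid (5, 6, 38): truth gives 0; bid 38 gives 24 > 0. Violating.
Others bid (5, 18, 38): truth gives 0; bid 38 gives 12 > 0. Violating.
Others bid (5, 38, 5): truth gives 0; bid 38 gives 25 > 0. Violating.
Others bid (5, 5, 5): truth gives 25; no alternative beats it.
Others bid (5, 5, 6): truth gives 25; no alternative beats it.
(Checking all 125 profiles: 27 have a profitable deviation, 98 do not.)

27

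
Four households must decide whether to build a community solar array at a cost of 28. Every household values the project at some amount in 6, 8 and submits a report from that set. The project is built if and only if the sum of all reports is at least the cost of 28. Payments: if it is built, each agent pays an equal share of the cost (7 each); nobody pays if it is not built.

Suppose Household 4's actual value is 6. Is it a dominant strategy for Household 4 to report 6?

Check each profile of the others' reports and compare truth against every alternative report.
Others report (6, 6, 8): truth gives 0, best alternative gives -1.
Others report (6, 8, 6): truth gives 0, best alternative gives -1.
Others report (8, 6, 6): truth gives 0, best alternative gives -1.
Others report (6, 8, 8): truth gives -1, best alternative gives -1.
Others report (8, 6, 8): truth gives -1, best alternative gives -1.
Others report (8, 8, 6): truth gives -1, best alternative gives -1.
(Remaining 2 profiles checked similarly; truth is weakly best in each.)
In every case the truthful report is at least as good as any alternative, so it is a dominant strategy.

Yes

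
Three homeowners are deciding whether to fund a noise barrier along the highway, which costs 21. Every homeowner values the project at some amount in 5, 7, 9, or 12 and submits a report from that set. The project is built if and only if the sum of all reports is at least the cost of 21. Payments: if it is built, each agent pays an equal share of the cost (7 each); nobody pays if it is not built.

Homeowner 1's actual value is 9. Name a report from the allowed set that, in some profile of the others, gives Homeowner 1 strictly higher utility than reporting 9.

12

Suppose Homeowner 2 reports 5 and Homeowner 3 reports 5.
Report 9: project not built, utility 0.
Report 12: project built, pays 7, utility 9 - 7 = 2.
So reporting 12 beats truth here (2 > 0).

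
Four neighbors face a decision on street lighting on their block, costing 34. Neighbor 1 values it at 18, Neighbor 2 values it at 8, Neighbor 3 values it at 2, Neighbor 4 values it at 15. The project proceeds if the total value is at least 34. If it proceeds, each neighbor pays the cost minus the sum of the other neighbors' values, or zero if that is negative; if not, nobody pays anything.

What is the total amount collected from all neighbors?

15

Total value 43 ≥ cost 34, so it is built.
Neighbor 1: others sum to 25; max(0, 34 - 25) = 9.
Neighbor 2: others sum to 35; max(0, 34 - 35) = 0.
Neighbor 3: others sum to 41; max(0, 34 - 41) = 0.
Neighbor 4: others sum to 28; max(0, 34 - 28) = 6.
Total collected = 9 + 0 + 0 + 6 = 15.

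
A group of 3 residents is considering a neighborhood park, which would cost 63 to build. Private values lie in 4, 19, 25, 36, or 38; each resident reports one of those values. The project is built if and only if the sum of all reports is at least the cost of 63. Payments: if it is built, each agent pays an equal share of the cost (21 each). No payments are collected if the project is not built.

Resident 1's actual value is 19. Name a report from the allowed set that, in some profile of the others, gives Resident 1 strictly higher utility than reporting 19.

4

Suppose Resident 2 reports 19 and Resident 3 reports 25.
Report 19: project built, pays 21, utility 19 - 21 = -2.
Report 4: project not built, utility 0.
So reporting 4 beats truth here (0 > -2).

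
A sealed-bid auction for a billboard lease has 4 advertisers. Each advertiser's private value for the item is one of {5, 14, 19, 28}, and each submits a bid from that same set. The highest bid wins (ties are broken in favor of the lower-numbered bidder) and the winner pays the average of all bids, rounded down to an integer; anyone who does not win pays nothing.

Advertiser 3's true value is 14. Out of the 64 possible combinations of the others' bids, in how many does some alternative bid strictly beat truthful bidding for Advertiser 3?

Others bid (5, 5, 19): truth gives 0; bid 19 gives 2 > 0. Violating.
Others bid (5, 14, 5): truth gives 0; bid 19 gives 4 > 0. Violating.
Others bid (5, 14, 14): truth gives 0; bid 19 gives 1 > 0. Violating.
Others bid (14, 5, 5): truth gives 0; bid 19 gives 4 > 0. Violating.
Others bid (5, 5, 5): truth gives 7; no alternative beats it.
Others bid (5, 5, 14): truth gives 5; no alternative beats it.
(Checking all 64 profiles: 6 have a profitable deviation, 58 do not.)

6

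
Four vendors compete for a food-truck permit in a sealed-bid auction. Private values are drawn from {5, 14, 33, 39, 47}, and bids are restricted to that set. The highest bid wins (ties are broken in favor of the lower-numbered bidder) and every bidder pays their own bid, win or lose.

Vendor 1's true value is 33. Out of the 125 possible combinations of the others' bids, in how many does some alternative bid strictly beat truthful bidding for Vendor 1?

106

Others bid (5, 5, 5): truth gives 0; bid 5 gives 28 > 0. Violating.
Others bid (5, 5, 14): truth gives 0; bid 14 gives 19 > 0. Violating.
Others bid (5, 5, 39): truth gives -33; bid 5 gives -5 > -33. Violating.
Others bid (5, 5, 47): truth gives -33; bid 5 gives -5 > -33. Violating.
Others bid (5, 5, 33): truth gives 0; no alternative beats it.
Others bid (5, 14, 33): truth gives 0; no alternative beats it.
(Checking all 125 profiles: 106 have a profitable deviation, 19 do not.)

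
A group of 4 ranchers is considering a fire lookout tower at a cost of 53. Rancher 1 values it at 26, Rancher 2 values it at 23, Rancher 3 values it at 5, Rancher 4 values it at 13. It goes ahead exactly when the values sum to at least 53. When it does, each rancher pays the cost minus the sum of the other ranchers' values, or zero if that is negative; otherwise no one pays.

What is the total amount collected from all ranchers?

21

Total value 67 ≥ cost 53, so it is built.
Rancher 1: others sum to 41; max(0, 53 - 41) = 12.
Rancher 2: others sum to 44; max(0, 53 - 44) = 9.
Rancher 3: others sum to 62; max(0, 53 - 62) = 0.
Rancher 4: others sum to 54; max(0, 53 - 54) = 0.
Total collected = 12 + 9 + 0 + 0 = 21.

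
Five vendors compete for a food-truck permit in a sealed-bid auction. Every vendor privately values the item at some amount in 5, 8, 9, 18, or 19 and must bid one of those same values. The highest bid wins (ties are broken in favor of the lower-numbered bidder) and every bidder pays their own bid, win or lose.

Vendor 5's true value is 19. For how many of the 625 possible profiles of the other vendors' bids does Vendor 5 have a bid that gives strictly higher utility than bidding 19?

Others bid (5, 5, 5, 5): truth gives 0; bid 8 gives 11 > 0. Violating.
Others bid (5, 5, 5, 8): truth gives 0; bid 9 gives 10 > 0. Violating.
Others bid (5, 5, 5, 9): truth gives 0; bid 18 gives 1 > 0. Violating.
Others bid (5, 5, 5, 19): truth gives -19; bid 5 gives -5 > -19. Violating.
Others bid (5, 5, 5, 18): truth gives 0; no alternative beats it.
Others bid (5, 5, 8, 18): truth gives 0; no alternative beats it.
(Checking all 625 profiles: 450 have a profitable deviation, 175 do not.)

450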